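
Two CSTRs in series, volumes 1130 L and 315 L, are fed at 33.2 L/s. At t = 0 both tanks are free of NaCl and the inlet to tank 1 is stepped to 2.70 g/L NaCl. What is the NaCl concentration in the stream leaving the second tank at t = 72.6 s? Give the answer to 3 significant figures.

2.26 g/L

Time constants: τᵢ = Vᵢ/Q for each well-mixed tank.
τ₁ = 1130/33.2 = 34.036 s; τ₂ = 315/33.2 = 9.4880 s.
Solving the cascade with C₁(0)=C₂(0)=0 gives C₂(t) = C_in[1 − (τ₁ e^(−t/τ₁) − τ₂ e^(−t/τ₂))/(τ₁ − τ₂)].
At t = 72.6: e^(−t/τ₁) = 0.11848, e^(−t/τ₂) = 0.00047518.
C₂ = 2.70·[1 − (34.036·0.11848 − 9.4880·0.00047518)/(24.548)] = 2.70·0.83591 = 2.2570 g/L.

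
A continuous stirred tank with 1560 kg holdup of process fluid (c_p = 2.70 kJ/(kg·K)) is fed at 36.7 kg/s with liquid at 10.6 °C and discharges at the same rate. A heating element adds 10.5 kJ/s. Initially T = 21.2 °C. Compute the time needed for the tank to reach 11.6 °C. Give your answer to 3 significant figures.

105 s

Energy balance: M c_p dT/dt = ṁ c_p (T_in − T) + 10.5.
τ = M/ṁ = 42.507 s; T_ss = T_in + Q̇/(ṁ c_p) = 10.706 °C.
T(t) = T_ss + (T₀ − T_ss) e^(−t/τ). Set T = 11.6:
e^(−t/τ) = (11.6 − 10.706)/(21.2 − 10.706) = 0.085195
t = −42.507 · ln(0.085195) = 104.69 s.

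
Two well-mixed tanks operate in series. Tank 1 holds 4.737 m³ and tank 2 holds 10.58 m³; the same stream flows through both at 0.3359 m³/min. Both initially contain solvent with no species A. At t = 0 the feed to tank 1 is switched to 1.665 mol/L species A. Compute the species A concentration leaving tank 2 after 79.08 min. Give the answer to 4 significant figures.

1.425 mol/L

Species balance on tank i: dCᵢ/dt = (Cᵢ₋₁ − Cᵢ)/τᵢ with τᵢ = Vᵢ/Q.
τ₁ = 4.737/0.3359 = 14.1024 min; τ₂ = 10.58/0.3359 = 31.4975 min.
Solving the cascade with C₁(0)=C₂(0)=0 gives C₂(t) = C_in[1 − (τ₁ e^(−t/τ₁) − τ₂ e^(−t/τ₂))/(τ₁ − τ₂)].
At t = 79.08: e^(−t/τ₁) = 0.00367004, e^(−t/τ₂) = 0.0812132.
C₂ = 1.665·[1 − (14.1024·0.00367004 − 31.4975·0.0812132)/(-17.3951)] = 1.665·0.855922 = 1.42511 mol/L.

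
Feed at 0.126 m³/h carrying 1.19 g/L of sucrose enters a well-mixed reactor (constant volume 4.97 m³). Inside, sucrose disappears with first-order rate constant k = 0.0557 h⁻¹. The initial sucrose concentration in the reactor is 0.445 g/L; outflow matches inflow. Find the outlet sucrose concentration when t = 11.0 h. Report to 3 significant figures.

Accumulation = in − out − consumed: V dC/dt = Q C_in − Q C − k V C.
This is linear with rate a = Q/V + k = 0.081052 h⁻¹.
C_ss = Q C_in/(Q + kV) = 0.37222 g/L; C(t) = C_ss + (C₀ − C_ss) e^(−a t).
C(11.0) = 0.37222 + (0.072783)·e^(−0.081052·11.0) = 0.37222 + (0.072783)·0.41001 = 0.40206 g/L.

0.402 g/L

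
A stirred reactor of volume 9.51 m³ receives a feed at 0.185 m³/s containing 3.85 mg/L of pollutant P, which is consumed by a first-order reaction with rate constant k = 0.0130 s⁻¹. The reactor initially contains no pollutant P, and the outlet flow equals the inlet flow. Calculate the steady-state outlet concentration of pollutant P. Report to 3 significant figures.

V dC/dt = Q(C_in − C) − k V C.
At steady state: 0 = Q C_in − (Q + kV) C_ss, so C_ss = Q C_in/(Q + kV).
C_ss = 0.185·3.85/(0.185 + 0.0130·9.51) = 0.71225/0.30863 = 2.3078 mg/L.

2.31 mg/L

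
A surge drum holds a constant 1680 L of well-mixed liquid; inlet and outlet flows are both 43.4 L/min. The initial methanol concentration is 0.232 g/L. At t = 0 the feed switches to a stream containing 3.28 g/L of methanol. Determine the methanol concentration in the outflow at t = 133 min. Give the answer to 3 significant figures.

3.18 g/L

Mass balance on the solute (V constant): V dC/dt = Q(C_in − C).
Time constant τ = V/Q = 1680/43.4 = 38.710 min.
This is linear first-order; C(t) = C_in + (C₀ − C_in) e^(−t/τ).
C(133) = 3.28 + (0.232 − 3.28)·e^(−133/38.710) = 3.28 + (-3.0480)·0.032199 = 3.1819 g/L.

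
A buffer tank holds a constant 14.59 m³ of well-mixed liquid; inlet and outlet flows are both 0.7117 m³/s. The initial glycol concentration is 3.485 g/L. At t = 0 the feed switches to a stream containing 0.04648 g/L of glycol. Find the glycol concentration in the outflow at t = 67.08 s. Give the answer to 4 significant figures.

0.1769 g/L

Unsteady species balance (constant V, well mixed): V dC/dt = Q(C_in − C).
Time constant τ = V/Q = 14.59/0.7117 = 20.5002 s.
Solution: C(t) = C_in + (C₀ − C_in) e^(−t/τ).
C(67.08) = 0.04648 + (3.485 − 0.04648)·e^(−67.08/20.5002) = 0.04648 + (3.43852)·0.0379244 = 0.176884 g/L.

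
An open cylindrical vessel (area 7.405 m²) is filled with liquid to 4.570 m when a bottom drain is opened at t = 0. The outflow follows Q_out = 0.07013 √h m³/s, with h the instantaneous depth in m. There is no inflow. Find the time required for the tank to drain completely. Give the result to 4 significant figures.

451.4 s

Unsteady balance on liquid volume: A dh/dt = −0.07013 √h.
This is separable: 2 d(√h)/dt = −0.07013/A, so √h = √h₀ − (0.07013/(2A)) t.
Tank is empty when √h = 0: t_empty = 2A√h₀/0.07013.
t_empty = 2·7.405·√4.570/0.07013 = 14.8100·2.13776/0.07013 = 451.450 s.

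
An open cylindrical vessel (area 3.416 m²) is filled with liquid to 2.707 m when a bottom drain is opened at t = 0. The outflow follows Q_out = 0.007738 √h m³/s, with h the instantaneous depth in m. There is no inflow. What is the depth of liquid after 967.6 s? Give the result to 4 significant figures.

0.3018 m

Mass balance (ρ constant): A dh/dt = −0.007738 √h.
Separate and integrate: 2(√h − √h₀) = −(0.007738/A) t.
√h = √2.707 − 0.007738·967.6/(2·3.416) = 1.64530 − 1.09591 = 0.549382.
h = 0.549382² = 0.301820 m.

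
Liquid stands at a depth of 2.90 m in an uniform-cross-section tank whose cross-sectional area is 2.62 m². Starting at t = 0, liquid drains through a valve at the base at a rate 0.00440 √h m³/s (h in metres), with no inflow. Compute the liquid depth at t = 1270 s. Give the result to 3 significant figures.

0.405 m

A dh/dt = −Q_out = −0.00440 √h.
Separate and integrate: 2(√h − √h₀) = −(0.00440/A) t.
√h = √2.90 − 0.00440·1270/(2·2.62) = 1.7029 − 1.0664 = 0.63653.
h = 0.63653² = 0.40517 m.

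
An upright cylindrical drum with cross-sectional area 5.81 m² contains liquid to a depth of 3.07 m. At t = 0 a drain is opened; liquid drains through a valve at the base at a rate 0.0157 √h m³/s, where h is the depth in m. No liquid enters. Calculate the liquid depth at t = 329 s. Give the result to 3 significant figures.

A dh/dt = −Q_out = −0.0157 √h.
This is separable: 2 d(√h)/dt = −0.0157/A, so √h = √h₀ − (0.0157/(2A)) t.
√h = √3.07 − 0.0157·329/(2·5.81) = 1.7521 − 0.44452 = 1.3076.
h = 1.3076² = 1.7099 m.

1.71 m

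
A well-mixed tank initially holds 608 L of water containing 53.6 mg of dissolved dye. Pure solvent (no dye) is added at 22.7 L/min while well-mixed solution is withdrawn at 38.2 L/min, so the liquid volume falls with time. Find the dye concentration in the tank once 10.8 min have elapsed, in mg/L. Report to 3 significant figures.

Let m(t) be the amount of dye. Volume: V(t) = V₀ + (Q_in − Q_out) t = 608 − 15.500 t; V(10.8) = 440.60 L.
Species balance (pure solvent in): dm/dt = −Q_out · m/V(t).
Separate: dm/m = −Q_out dt/V(t) ⇒ ln(m/m₀) = −(Q_out/(Q_in−Q_out)) ln(V/V₀).
m = m₀ (V₀/V)^(Q_out/(Q_in−Q_out)) = 53.6 × (608/440.60)^(-2.4645) = 24.237 mg.
C = m/V = 24.237/440.60 = 0.055009 mg/L.

0.0550 mg/L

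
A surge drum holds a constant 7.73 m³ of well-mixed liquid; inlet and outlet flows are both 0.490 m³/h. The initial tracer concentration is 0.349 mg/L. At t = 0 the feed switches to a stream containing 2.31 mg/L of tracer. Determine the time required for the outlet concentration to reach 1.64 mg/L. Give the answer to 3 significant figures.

16.9 h

Species balance on the tank: V dC/dt = Q(C_in − C), so τ = V/Q = 15.776 h.
C(t) = C_in + (C₀ − C_in) e^(−t/τ). Set C = 1.64 and solve for t:
e^(−t/τ) = (C − C_in)/(C₀ − C_in) = (1.64 − 2.31)/(0.349 − 2.31) = 0.34166
t = −τ ln(…) = 15.776 × 1.0739 = 16.942 h.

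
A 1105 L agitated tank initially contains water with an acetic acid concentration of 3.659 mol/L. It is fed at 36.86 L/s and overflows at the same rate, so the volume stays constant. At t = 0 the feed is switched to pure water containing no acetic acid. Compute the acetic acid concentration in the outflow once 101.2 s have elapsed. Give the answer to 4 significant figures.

Species balance on the tank: V dC/dt = Q(C_in − C).
Time constant τ = V/Q = 1105/36.86 = 29.9783 s.
Solution: C(t) = C_in + (C₀ − C_in) e^(−t/τ).
C(101.2) = 0 + (3.659 − 0)·e^(−101.2/29.9783) = 0 + (3.65900)·0.0341916 = 0.125107 mol/L.

0.1251 mol/L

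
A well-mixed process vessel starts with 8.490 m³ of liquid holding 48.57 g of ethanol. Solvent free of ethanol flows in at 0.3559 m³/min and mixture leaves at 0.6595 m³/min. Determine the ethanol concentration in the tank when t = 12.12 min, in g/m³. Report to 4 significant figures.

2.939 g/m³

Let m(t) be the amount of ethanol. Volume: V(t) = V₀ + (Q_in − Q_out) t = 8.490 − 0.303600 t; V(12.12) = 4.81037 m³.
No ethanol enters, so dm/dt = −Q_out · (m/V).
Separate: dm/m = −Q_out dt/V(t) ⇒ ln(m/m₀) = −(Q_out/(Q_in−Q_out)) ln(V/V₀).
m = m₀ (V₀/V)^(Q_out/(Q_in−Q_out)) = 48.57 × (8.490/4.81037)^(-2.17227) = 14.1386 g.
C = m/V = 14.1386/4.81037 = 2.93919 g/m³.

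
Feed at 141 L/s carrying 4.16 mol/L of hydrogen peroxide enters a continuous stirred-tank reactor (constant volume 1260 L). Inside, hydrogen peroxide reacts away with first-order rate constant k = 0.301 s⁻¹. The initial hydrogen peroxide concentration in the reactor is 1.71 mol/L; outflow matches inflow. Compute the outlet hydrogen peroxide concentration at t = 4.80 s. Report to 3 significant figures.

Species balance: V dC/dt = Q C_in − Q C − k V C.
dC/dt = (Q/V) C_in − (Q/V + k) C; effective rate a = Q/V + k = 0.11190 + 0.301 = 0.41290 s⁻¹.
C_ss = Q C_in/(Q + kV) = 1.1274 mol/L; C(t) = C_ss + (C₀ − C_ss) e^(−a t).
C(4.80) = 1.1274 + (0.58256)·e^(−0.41290·4.80) = 1.1274 + (0.58256)·0.13780 = 1.2077 mol/L.

1.21 mol/L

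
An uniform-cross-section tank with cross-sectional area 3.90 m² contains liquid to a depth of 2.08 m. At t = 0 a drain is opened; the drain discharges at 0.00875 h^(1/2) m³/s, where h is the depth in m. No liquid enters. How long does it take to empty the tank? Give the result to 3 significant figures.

1290 s

A dh/dt = −Q_out = −0.00875 √h.
This is separable: 2 d(√h)/dt = −0.00875/A, so √h = √h₀ − (0.00875/(2A)) t.
Set h = 0: 2√h₀ = (0.00875/A) t_empty ⇒ t_empty = 2A√h₀/0.00875.
t_empty = 2·3.90·√2.08/0.00875 = 7.8000·1.4422/0.00875 = 1285.6 s.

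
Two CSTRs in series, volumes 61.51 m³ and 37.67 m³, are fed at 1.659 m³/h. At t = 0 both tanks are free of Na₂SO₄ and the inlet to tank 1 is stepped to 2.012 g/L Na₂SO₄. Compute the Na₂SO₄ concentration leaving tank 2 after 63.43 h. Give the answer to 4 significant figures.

Each tank obeys Vᵢ dCᵢ/dt = Q(Cᵢ₋₁ − Cᵢ), so τᵢ = Vᵢ/Q.
τ₁ = 61.51/1.659 = 37.0766 h; τ₂ = 37.67/1.659 = 22.7064 h.
Solving the cascade with C₁(0)=C₂(0)=0 gives C₂(t) = C_in[1 − (τ₁ e^(−t/τ₁) − τ₂ e^(−t/τ₂))/(τ₁ − τ₂)].
At t = 63.43: e^(−t/τ₁) = 0.180724, e^(−t/τ₂) = 0.0612079.
C₂ = 2.012·[1 − (37.0766·0.180724 − 22.7064·0.0612079)/(14.3701)] = 2.012·0.630427 = 1.26842 g/L.

1.268 g/L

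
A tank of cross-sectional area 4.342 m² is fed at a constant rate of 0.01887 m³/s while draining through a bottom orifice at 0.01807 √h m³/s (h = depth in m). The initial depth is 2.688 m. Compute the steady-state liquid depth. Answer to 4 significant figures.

1.091 m

Mass balance (ρ constant): A dh/dt = Q_in − 0.01807 √h. At steady state dh/dt = 0:
Q_in = 0.01807 √h_ss ⇒ √h_ss = 0.01887/0.01807 = 1.04427.
h_ss = 1.04427² = 1.09050 m. (Since h₀ = 2.688 m > h_ss, the level will fall toward this value.)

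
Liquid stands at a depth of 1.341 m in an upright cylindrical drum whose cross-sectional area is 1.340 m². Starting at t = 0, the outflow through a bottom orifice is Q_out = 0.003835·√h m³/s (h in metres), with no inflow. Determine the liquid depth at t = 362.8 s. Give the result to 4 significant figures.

0.4081 m

Mass balance (ρ constant): A dh/dt = −0.003835 √h.
This is separable: 2 d(√h)/dt = −0.003835/A, so √h = √h₀ − (0.003835/(2A)) t.
√h = √1.341 − 0.003835·362.8/(2·1.340) = 1.15802 − 0.519156 = 0.638860.
h = 0.638860² = 0.408142 m.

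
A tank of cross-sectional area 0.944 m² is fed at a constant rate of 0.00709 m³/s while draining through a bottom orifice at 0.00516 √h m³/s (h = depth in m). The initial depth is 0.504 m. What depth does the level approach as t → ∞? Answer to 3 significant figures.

1.89 m

A dh/dt = Q_in − 0.00516 √h. Steady state requires inflow = outflow:
Q_in = 0.00516 √h_ss ⇒ √h_ss = 0.00709/0.00516 = 1.3740.
h_ss = 1.3740² = 1.8880 m. (Since h₀ = 0.504 m < h_ss, the level will rise toward this value.)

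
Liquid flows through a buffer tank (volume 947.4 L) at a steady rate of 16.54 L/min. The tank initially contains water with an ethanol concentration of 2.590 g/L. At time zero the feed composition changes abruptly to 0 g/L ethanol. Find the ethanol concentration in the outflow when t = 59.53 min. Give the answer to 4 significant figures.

Unsteady species balance (constant V, well mixed): V dC/dt = Q(C_in − C).
So dC/dt = (C_in − C)/τ with τ = V/Q = 947.4/16.54 = 57.2793 min.
C approaches C_in exponentially: C(t) = C_in + (C₀ − C_in) e^(−t/τ).
C(59.53) = 0 + (2.590 − 0)·e^(−59.53/57.2793) = 0 + (2.59000)·0.353705 = 0.916095 g/L.

0.9161 g/L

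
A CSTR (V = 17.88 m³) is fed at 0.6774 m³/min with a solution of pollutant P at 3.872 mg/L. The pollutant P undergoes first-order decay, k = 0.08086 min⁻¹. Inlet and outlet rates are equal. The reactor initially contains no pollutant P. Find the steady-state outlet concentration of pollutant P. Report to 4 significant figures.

V dC/dt = Q(C_in − C) − k V C.
Steady state (dC/dt = 0): C_ss = Q C_in/(Q + kV) = C_in/(1 + kV/Q).
C_ss = 0.6774·3.872/(0.6774 + 0.08086·17.88) = 2.62289/2.12318 = 1.23536 mg/L.

1.235 mg/L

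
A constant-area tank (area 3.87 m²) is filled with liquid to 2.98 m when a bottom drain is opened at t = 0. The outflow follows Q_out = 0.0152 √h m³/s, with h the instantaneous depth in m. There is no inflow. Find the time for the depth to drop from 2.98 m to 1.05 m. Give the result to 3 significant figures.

357 s

Volume balance on the tank: A dh/dt = −0.0152 √h.
This is separable: 2 d(√h)/dt = −0.0152/A, so √h = √h₀ − (0.0152/(2A)) t.
t = 2A(√h₀ − √h)/0.0152 = 2·3.87·(√2.98 − √1.05)/0.0152
  = 7.7400 × (1.7263 − 1.0247) / 0.0152 = 357.25 s.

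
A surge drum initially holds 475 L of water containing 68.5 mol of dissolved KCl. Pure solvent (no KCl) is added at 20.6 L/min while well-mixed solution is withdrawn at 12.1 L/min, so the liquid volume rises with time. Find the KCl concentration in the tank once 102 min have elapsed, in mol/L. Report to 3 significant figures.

Let m(t) be the amount of KCl. Volume: V(t) = V₀ + (Q_in − Q_out) t = 475 + 8.5000 t; V(102) = 1342.0 L.
Species balance (pure solvent in): dm/dt = −Q_out · m/V(t).
Separate: dm/m = −Q_out dt/V(t) ⇒ ln(m/m₀) = −(Q_out/(Q_in−Q_out)) ln(V/V₀).
m = m₀ (V₀/V)^(Q_out/(Q_in−Q_out)) = 68.5 × (475/1342.0)^(1.4235) = 15.617 mol.
C = m/V = 15.617/1342.0 = 0.011637 mol/L.

0.0116 mol/L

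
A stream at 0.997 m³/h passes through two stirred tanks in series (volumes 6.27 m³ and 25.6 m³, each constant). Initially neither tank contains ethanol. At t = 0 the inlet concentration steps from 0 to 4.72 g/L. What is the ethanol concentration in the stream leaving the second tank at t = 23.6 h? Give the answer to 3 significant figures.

2.26 g/L

Time constants: τᵢ = Vᵢ/Q for each well-mixed tank.
τ₁ = 6.27/0.997 = 6.2889 h; τ₂ = 25.6/0.997 = 25.677 h.
Solving the cascade with C₁(0)=C₂(0)=0 gives C₂(t) = C_in[1 − (τ₁ e^(−t/τ₁) − τ₂ e^(−t/τ₂))/(τ₁ − τ₂)].
At t = 23.6: e^(−t/τ₁) = 0.023455, e^(−t/τ₂) = 0.39887.
C₂ = 4.72·[1 − (6.2889·0.023455 − 25.677·0.39887)/(-19.388)] = 4.72·0.47935 = 2.2625 g/L.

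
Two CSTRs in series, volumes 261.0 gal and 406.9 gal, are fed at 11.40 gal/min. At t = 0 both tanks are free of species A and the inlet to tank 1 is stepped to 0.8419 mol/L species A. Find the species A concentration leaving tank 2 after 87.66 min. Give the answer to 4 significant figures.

Time constants: τᵢ = Vᵢ/Q for each well-mixed tank.
τ₁ = 261.0/11.40 = 22.8947 min; τ₂ = 406.9/11.40 = 35.6930 min.
Solving the cascade with C₁(0)=C₂(0)=0 gives C₂(t) = C_in[1 − (τ₁ e^(−t/τ₁) − τ₂ e^(−t/τ₂))/(τ₁ − τ₂)].
At t = 87.66: e^(−t/τ₁) = 0.0217351, e^(−t/τ₂) = 0.0857821.
C₂ = 0.8419·[1 − (22.8947·0.0217351 − 35.6930·0.0857821)/(-12.7982)] = 0.8419·0.799644 = 0.673221 mol/L.

0.6732 mol/L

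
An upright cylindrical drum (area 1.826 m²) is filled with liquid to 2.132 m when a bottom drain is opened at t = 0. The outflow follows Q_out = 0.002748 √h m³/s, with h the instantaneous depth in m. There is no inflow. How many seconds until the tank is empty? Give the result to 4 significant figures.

A dh/dt = −Q_out = −0.002748 √h.
Separate and integrate: 2(√h − √h₀) = −(0.002748/A) t.
Tank is empty when √h = 0: t_empty = 2A√h₀/0.002748.
t_empty = 2·1.826·√2.132/0.002748 = 3.65200·1.46014/0.002748 = 1940.47 s.

1940 s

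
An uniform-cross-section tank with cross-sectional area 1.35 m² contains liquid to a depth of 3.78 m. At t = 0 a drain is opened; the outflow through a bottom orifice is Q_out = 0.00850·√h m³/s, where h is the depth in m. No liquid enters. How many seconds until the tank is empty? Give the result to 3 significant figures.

A dh/dt = −Q_out = −0.00850 √h.
Separate and integrate: 2(√h − √h₀) = −(0.00850/A) t.
Set h = 0: 2√h₀ = (0.00850/A) t_empty ⇒ t_empty = 2A√h₀/0.00850.
t_empty = 2·1.35·√3.78/0.00850 = 2.7000·1.9442/0.00850 = 617.58 s.

618 s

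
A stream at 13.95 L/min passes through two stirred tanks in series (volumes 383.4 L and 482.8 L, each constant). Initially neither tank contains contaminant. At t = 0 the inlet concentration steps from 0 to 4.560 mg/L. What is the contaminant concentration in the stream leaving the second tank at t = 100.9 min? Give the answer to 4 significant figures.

Species balance on tank i: dCᵢ/dt = (Cᵢ₋₁ − Cᵢ)/τᵢ with τᵢ = Vᵢ/Q.
τ₁ = 383.4/13.95 = 27.4839 min; τ₂ = 482.8/13.95 = 34.6093 min.
Solving the cascade with C₁(0)=C₂(0)=0 gives C₂(t) = C_in[1 − (τ₁ e^(−t/τ₁) − τ₂ e^(−t/τ₂))/(τ₁ − τ₂)].
At t = 100.9: e^(−t/τ₁) = 0.0254448, e^(−t/τ₂) = 0.0541824.
C₂ = 4.560·[1 − (27.4839·0.0254448 − 34.6093·0.0541824)/(-7.12545)] = 4.560·0.834973 = 3.80748 mg/L.

3.807 mg/L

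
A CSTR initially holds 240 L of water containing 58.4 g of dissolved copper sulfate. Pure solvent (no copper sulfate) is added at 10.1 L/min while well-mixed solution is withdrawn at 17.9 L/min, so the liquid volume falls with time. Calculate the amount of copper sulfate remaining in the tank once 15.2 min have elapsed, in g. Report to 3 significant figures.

Let m(t) be the amount of copper sulfate. Volume: V(t) = V₀ + (Q_in − Q_out) t = 240 − 7.8000 t; V(15.2) = 121.44 L.
Species balance (pure solvent in): dm/dt = −Q_out · m/V(t).
dm/m = −Q_out dt/(V₀ − 7.8000 t); integrating gives ln(m/m₀) = −(Q_out/(Q_in−Q_out)) ln(V/V₀).
m = m₀ (V₀/V)^(Q_out/(Q_in−Q_out)) = 58.4 × (240/121.44)^(-2.2949) = 12.231 g.

12.2 g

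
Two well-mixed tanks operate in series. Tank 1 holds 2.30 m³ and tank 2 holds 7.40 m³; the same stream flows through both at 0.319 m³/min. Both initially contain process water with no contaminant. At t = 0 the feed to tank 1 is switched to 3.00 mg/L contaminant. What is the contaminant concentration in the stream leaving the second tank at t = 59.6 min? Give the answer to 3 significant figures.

Each tank obeys Vᵢ dCᵢ/dt = Q(Cᵢ₋₁ − Cᵢ), so τᵢ = Vᵢ/Q.
τ₁ = 2.30/0.319 = 7.2100 min; τ₂ = 7.40/0.319 = 23.197 min.
Solving the cascade with C₁(0)=C₂(0)=0 gives C₂(t) = C_in[1 − (τ₁ e^(−t/τ₁) − τ₂ e^(−t/τ₂))/(τ₁ − τ₂)].
At t = 59.6: e^(−t/τ₁) = 0.00025704, e^(−t/τ₂) = 0.076593.
C₂ = 3.00·[1 − (7.2100·0.00025704 − 23.197·0.076593)/(-15.987)] = 3.00·0.88898 = 2.6669 mg/L.

2.67 mg/L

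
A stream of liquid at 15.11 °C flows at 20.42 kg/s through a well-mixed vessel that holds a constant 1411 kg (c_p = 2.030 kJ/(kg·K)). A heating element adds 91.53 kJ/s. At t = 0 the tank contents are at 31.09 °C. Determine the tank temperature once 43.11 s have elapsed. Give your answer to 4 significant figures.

M c_p dT/dt = ṁ c_p (T_in − T) + Q̇.
τ = M/ṁ = 69.0989 s; T_ss = T_in + Q̇/(ṁ c_p) = 15.11 + 91.53/(20.42·2.030) = 17.3181 °C.
Solution: T(t) = T_ss + (T₀ − T_ss) e^(−t/τ).
T(43.11) = 17.3181 + (13.7719)·e^(−43.11/69.0989) = 17.3181 + (13.7719)·0.535857 = 24.6979 °C.

24.70 °C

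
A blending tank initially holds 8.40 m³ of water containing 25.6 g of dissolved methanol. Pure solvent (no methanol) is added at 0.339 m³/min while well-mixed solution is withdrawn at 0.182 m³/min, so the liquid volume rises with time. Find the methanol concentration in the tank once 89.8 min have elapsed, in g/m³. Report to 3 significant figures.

0.363 g/m³

Let m(t) be the amount of methanol. Volume: V(t) = V₀ + (Q_in − Q_out) t = 8.40 + 0.15700 t; V(89.8) = 22.499 m³.
Species balance (pure solvent in): dm/dt = −Q_out · m/V(t).
dm/m = −Q_out dt/(V₀ + 0.15700 t); integrating gives ln(m/m₀) = −(Q_out/(Q_in−Q_out)) ln(V/V₀).
m = m₀ (V₀/V)^(Q_out/(Q_in−Q_out)) = 25.6 × (8.40/22.499)^(1.1592) = 8.1702 g.
C = m/V = 8.1702/22.499 = 0.36314 g/m³.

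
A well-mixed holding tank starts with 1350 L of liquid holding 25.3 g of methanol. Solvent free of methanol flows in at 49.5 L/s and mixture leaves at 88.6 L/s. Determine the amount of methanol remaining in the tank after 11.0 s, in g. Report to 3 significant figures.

Let m(t) be the amount of methanol. Volume: V(t) = V₀ + (Q_in − Q_out) t = 1350 − 39.100 t; V(11.0) = 919.90 L.
No methanol enters, so dm/dt = −Q_out · (m/V).
dm/m = −Q_out dt/(V₀ − 39.100 t); integrating gives ln(m/m₀) = −(Q_out/(Q_in−Q_out)) ln(V/V₀).
m = m₀ (V₀/V)^(Q_out/(Q_in−Q_out)) = 25.3 × (1350/919.90)^(-2.2660) = 10.608 g.

10.6 g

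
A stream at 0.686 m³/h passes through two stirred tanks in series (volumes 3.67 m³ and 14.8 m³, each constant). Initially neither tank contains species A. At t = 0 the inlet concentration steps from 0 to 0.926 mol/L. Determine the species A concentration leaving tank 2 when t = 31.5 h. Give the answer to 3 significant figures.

Species balance on tank i: dCᵢ/dt = (Cᵢ₋₁ − Cᵢ)/τᵢ with τᵢ = Vᵢ/Q.
τ₁ = 3.67/0.686 = 5.3499 h; τ₂ = 14.8/0.686 = 21.574 h.
Tank 1: C₁ = C_in(1 − e^(−t/τ₁)). Tank 2 (τ₁ ≠ τ₂): C₂ = C_in[1 − (τ₁ e^(−t/τ₁) − τ₂ e^(−t/τ₂))/(τ₁ − τ₂)].
At t = 31.5: e^(−t/τ₁) = 0.0027725, e^(−t/τ₂) = 0.23222.
C₂ = 0.926·[1 − (5.3499·0.0027725 − 21.574·0.23222)/(-16.224)] = 0.926·0.69212 = 0.64090 mol/L.

0.641 mol/L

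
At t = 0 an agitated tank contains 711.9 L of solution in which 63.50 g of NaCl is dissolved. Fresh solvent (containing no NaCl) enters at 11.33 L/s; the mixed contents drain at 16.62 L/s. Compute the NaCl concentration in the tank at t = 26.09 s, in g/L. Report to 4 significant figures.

Total volume: dV/dt = Q_in − Q_out = -5.29000 L/s, so V(t) = 711.9 − 5.29000 t and V(26.09) = 573.884 L.
No NaCl enters, so dm/dt = −Q_out · (m/V).
Separate: dm/m = −Q_out dt/V(t) ⇒ ln(m/m₀) = −(Q_out/(Q_in−Q_out)) ln(V/V₀).
m = m₀ (V₀/V)^(Q_out/(Q_in−Q_out)) = 63.50 × (711.9/573.884)^(-3.14178) = 32.2641 g.
C = m/V = 32.2641/573.884 = 0.0562206 g/L.

0.05622 g/L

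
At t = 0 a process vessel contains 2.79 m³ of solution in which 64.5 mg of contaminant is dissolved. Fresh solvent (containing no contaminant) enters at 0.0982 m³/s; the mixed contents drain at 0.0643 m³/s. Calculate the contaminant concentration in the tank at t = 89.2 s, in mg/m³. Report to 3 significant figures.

Total volume: dV/dt = Q_in − Q_out = 0.033900 m³/s, so V(t) = 2.79 + 0.033900 t and V(89.2) = 5.8139 m³.
No contaminant enters, so dm/dt = −Q_out · (m/V).
dm/m = −Q_out dt/(V₀ + 0.033900 t); integrating gives ln(m/m₀) = −(Q_out/(Q_in−Q_out)) ln(V/V₀).
m = m₀ (V₀/V)^(Q_out/(Q_in−Q_out)) = 64.5 × (2.79/5.8139)^(1.8968) = 16.023 mg.
C = m/V = 16.023/5.8139 = 2.7561 mg/m³.

2.76 mg/m³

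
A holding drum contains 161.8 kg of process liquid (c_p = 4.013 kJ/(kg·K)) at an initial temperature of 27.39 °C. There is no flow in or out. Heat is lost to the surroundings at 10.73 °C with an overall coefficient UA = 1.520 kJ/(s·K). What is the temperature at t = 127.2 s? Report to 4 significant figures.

Lumped-capacitance energy balance: M c_p dT/dt = UA(T_amb − T).
dT/dt = (T_ss − T)/τ with T_ss = T_amb = 10.7300 °C, τ = M c_p/UA = 161.8·4.013/1.520 = 427.173 s.
Solution: T(t) = T_ss + (T₀ − T_ss) e^(−t/τ).
T(127.2) = 10.7300 + (16.6600)·0.742471 = 23.0996 °C.

23.10 °C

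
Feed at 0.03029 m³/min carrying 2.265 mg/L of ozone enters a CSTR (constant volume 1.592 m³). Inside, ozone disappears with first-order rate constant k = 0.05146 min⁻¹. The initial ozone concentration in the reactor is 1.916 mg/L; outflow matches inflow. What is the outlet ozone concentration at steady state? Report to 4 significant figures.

0.6114 mg/L

Accumulation = in − out − consumed: V dC/dt = Q C_in − Q C − k V C.
At steady state: 0 = Q C_in − (Q + kV) C_ss, so C_ss = Q C_in/(Q + kV).
C_ss = 0.03029·2.265/(0.03029 + 0.05146·1.592) = 0.0686069/0.112214 = 0.611391 mg/L.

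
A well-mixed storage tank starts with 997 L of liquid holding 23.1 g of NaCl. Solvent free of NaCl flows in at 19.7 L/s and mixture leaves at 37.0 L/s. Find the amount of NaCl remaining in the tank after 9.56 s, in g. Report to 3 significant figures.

Total volume: dV/dt = Q_in − Q_out = -17.300 L/s, so V(t) = 997 − 17.300 t and V(9.56) = 831.61 L.
No NaCl enters, so dm/dt = −Q_out · (m/V).
Separate: dm/m = −Q_out dt/V(t) ⇒ ln(m/m₀) = −(Q_out/(Q_in−Q_out)) ln(V/V₀).
m = m₀ (V₀/V)^(Q_out/(Q_in−Q_out)) = 23.1 × (997/831.61)^(-2.1387) = 15.672 g.

15.7 g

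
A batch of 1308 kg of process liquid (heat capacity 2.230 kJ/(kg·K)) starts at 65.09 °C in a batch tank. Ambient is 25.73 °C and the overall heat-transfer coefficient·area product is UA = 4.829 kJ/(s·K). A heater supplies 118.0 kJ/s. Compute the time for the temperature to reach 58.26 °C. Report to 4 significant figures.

First-law balance (no shaft work): M c_p dT/dt = −UA(T − T_amb) + Q̇.
τ = M c_p/UA = 604.026 s; T_ss = T_amb + Q̇/UA = 25.73 + 118.0/4.829 = 50.1657 °C.
T(t) = T_ss + (T₀ − T_ss)e^(−t/τ); set T = 58.26:
t = −τ ln[(T − T_ss)/(T₀ − T_ss)] = −604.026 · ln(0.542357) = 369.561 s.

369.6 s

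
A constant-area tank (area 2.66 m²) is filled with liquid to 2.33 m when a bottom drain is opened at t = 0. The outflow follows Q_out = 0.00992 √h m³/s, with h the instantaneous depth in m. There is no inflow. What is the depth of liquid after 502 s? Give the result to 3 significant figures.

Accumulation of liquid (constant cross-section A): A dh/dt = −0.00992 √h.
Separate and integrate: 2(√h − √h₀) = −(0.00992/A) t.
√h = √2.33 − 0.00992·502/(2·2.66) = 1.5264 − 0.93606 = 0.59037.
h = 0.59037² = 0.34854 m.

0.349 m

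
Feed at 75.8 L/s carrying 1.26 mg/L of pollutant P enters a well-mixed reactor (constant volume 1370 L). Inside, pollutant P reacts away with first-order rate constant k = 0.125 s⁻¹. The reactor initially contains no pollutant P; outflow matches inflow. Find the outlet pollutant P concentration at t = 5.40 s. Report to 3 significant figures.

0.241 mg/L

Accumulation = in − out − consumed: V dC/dt = Q C_in − Q C − k V C.
This is linear with rate a = Q/V + k = 0.18033 s⁻¹.
C_ss = Q C_in/(Q + kV) = 0.38659 mg/L; C(t) = C_ss + (C₀ − C_ss) e^(−a t).
C(5.40) = 0.38659 + (-0.38659)·e^(−0.18033·5.40) = 0.38659 + (-0.38659)·0.37766 = 0.24059 mg/L.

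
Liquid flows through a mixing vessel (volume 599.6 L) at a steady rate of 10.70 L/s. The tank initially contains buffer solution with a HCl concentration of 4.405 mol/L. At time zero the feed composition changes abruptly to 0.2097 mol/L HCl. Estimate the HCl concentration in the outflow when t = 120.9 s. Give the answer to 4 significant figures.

Transient balance on the dissolved component: V dC/dt = Q(C_in − C).
Rewrite as dC/dt + C/τ = C_in/τ, τ = V/Q = 56.0374 s.
C approaches C_in exponentially: C(t) = C_in + (C₀ − C_in) e^(−t/τ).
C(120.9) = 0.2097 + (4.405 − 0.2097)·e^(−120.9/56.0374) = 0.2097 + (4.19530)·0.115615 = 0.694740 mol/L.

0.6947 mol/L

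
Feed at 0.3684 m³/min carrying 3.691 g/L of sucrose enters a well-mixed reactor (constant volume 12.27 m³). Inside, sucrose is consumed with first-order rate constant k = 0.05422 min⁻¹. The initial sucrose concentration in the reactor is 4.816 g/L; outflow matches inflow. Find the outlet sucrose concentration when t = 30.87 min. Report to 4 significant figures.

Species balance: V dC/dt = Q C_in − Q C − k V C.
This is linear with rate a = Q/V + k = 0.0842444 min⁻¹.
C_ss = Q C_in/(Q + kV) = 1.31546 g/L; C(t) = C_ss + (C₀ − C_ss) e^(−a t).
C(30.87) = 1.31546 + (3.50054)·e^(−0.0842444·30.87) = 1.31546 + (3.50054)·0.0742271 = 1.57530 g/L.

1.575 g/L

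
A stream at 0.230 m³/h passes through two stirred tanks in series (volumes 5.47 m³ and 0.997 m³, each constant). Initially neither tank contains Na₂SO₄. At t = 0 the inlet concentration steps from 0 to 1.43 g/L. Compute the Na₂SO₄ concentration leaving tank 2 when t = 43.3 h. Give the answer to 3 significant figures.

Each tank obeys Vᵢ dCᵢ/dt = Q(Cᵢ₋₁ − Cᵢ), so τᵢ = Vᵢ/Q.
τ₁ = 5.47/0.230 = 23.783 h; τ₂ = 0.997/0.230 = 4.3348 h.
Tank 1: C₁ = C_in(1 − e^(−t/τ₁)). Tank 2 (τ₁ ≠ τ₂): C₂ = C_in[1 − (τ₁ e^(−t/τ₁) − τ₂ e^(−t/τ₂))/(τ₁ − τ₂)].
At t = 43.3: e^(−t/τ₁) = 0.16192, e^(−t/τ₂) = 4.5904e-05.
C₂ = 1.43·[1 − (23.783·0.16192 − 4.3348·4.5904e-05)/(19.448)] = 1.43·0.80200 = 1.1469 g/L.

1.15 g/L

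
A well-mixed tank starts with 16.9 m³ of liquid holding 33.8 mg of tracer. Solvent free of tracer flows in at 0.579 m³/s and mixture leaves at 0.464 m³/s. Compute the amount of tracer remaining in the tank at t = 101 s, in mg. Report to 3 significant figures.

Let m(t) be the amount of tracer. Volume: V(t) = V₀ + (Q_in − Q_out) t = 16.9 + 0.11500 t; V(101) = 28.515 m³.
Solute balance: dm/dt = 0 − Q_out C = −Q_out m/V(t).
dm/m = −Q_out dt/(V₀ + 0.11500 t); integrating gives ln(m/m₀) = −(Q_out/(Q_in−Q_out)) ln(V/V₀).
m = m₀ (V₀/V)^(Q_out/(Q_in−Q_out)) = 33.8 × (16.9/28.515)^(4.0348) = 4.0951 mg.

4.10 mg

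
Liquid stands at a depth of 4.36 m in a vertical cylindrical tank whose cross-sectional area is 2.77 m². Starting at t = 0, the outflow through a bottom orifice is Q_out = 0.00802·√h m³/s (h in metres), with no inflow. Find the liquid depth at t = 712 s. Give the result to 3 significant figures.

Volume balance on the tank: A dh/dt = −0.00802 √h.
∫ h^(−1/2) dh = −(0.00802/A) ∫ dt, giving 2√h = 2√h₀ − (0.00802/A) t.
√h = √4.36 − 0.00802·712/(2·2.77) = 2.0881 − 1.0307 = 1.0573.
h = 1.0573² = 1.1180 m.

1.12 m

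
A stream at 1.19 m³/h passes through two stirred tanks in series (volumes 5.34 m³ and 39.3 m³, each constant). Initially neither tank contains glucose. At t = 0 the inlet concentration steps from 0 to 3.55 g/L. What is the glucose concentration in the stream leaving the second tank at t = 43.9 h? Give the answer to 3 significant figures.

Time constants: τᵢ = Vᵢ/Q for each well-mixed tank.
τ₁ = 5.34/1.19 = 4.4874 h; τ₂ = 39.3/1.19 = 33.025 h.
Tank 1: C₁ = C_in(1 − e^(−t/τ₁)). Tank 2 (τ₁ ≠ τ₂): C₂ = C_in[1 − (τ₁ e^(−t/τ₁) − τ₂ e^(−t/τ₂))/(τ₁ − τ₂)].
At t = 43.9: e^(−t/τ₁) = 5.6405e-05, e^(−t/τ₂) = 0.26467.
C₂ = 3.55·[1 − (4.4874·5.6405e-05 − 33.025·0.26467)/(-28.538)] = 3.55·0.69373 = 2.4627 g/L.

2.46 g/L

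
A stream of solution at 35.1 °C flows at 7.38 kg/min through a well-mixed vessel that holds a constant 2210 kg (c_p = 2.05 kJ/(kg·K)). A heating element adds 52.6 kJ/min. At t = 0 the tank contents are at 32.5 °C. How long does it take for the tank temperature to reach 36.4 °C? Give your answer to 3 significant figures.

307 min

M c_p dT/dt = ṁ c_p (T_in − T) + Q̇.
τ = M/ṁ = 299.46 min; T_ss = T_in + Q̇/(ṁ c_p) = 38.577 °C.
T(t) = T_ss + (T₀ − T_ss) e^(−t/τ). Set T = 36.4:
e^(−t/τ) = (36.4 − 38.577)/(32.5 − 38.577) = 0.35821
t = −299.46 · ln(0.35821) = 307.43 min.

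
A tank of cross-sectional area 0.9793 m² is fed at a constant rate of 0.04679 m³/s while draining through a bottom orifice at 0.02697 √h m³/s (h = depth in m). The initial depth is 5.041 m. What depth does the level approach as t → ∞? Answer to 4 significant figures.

3.010 m

Accumulation of liquid (constant cross-section A): A dh/dt = Q_in − 0.02697 √h. At steady state dh/dt = 0:
Q_in = 0.02697 √h_ss ⇒ √h_ss = 0.04679/0.02697 = 1.73489.
h_ss = 1.73489² = 3.00985 m. (Since h₀ = 5.041 m > h_ss, the level will fall toward this value.)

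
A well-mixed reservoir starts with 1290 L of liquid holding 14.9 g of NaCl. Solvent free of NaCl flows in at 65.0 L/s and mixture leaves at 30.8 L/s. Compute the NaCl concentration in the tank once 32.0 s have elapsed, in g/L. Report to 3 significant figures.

0.00359 g/L

Total volume: dV/dt = Q_in − Q_out = 34.200 L/s, so V(t) = 1290 + 34.200 t and V(32.0) = 2384.4 L.
Solute balance: dm/dt = 0 − Q_out C = −Q_out m/V(t).
Separate: dm/m = −Q_out dt/V(t) ⇒ ln(m/m₀) = −(Q_out/(Q_in−Q_out)) ln(V/V₀).
m = m₀ (V₀/V)^(Q_out/(Q_in−Q_out)) = 14.9 × (1290/2384.4)^(0.90058) = 8.5688 g.
C = m/V = 8.5688/2384.4 = 0.0035937 g/L.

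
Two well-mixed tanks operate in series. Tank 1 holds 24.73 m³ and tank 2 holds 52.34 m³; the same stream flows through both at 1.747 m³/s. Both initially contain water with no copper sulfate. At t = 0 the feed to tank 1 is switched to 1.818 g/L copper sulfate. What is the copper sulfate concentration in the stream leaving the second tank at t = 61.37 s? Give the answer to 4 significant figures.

1.395 g/L

Time constants: τᵢ = Vᵢ/Q for each well-mixed tank.
τ₁ = 24.73/1.747 = 14.1557 s; τ₂ = 52.34/1.747 = 29.9599 s.
Tank 1: C₁ = C_in(1 − e^(−t/τ₁)). Tank 2 (τ₁ ≠ τ₂): C₂ = C_in[1 − (τ₁ e^(−t/τ₁) − τ₂ e^(−t/τ₂))/(τ₁ − τ₂)].
At t = 61.37: e^(−t/τ₁) = 0.0130972, e^(−t/τ₂) = 0.128941.
C₂ = 1.818·[1 − (14.1557·0.0130972 − 29.9599·0.128941)/(-15.8042)] = 1.818·0.767299 = 1.39495 g/L.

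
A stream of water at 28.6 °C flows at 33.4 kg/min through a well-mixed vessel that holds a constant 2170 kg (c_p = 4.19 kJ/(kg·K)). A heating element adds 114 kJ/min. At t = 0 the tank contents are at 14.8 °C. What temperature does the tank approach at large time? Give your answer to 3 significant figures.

29.4 °C

M c_p dT/dt = ṁ c_p (T_in − T) + Q̇.
At steady state dT/dt = 0 ⇒ T_ss = T_in + Q̇/(ṁ c_p) = 28.6 + 114/(33.4·4.19) = 29.415 °C.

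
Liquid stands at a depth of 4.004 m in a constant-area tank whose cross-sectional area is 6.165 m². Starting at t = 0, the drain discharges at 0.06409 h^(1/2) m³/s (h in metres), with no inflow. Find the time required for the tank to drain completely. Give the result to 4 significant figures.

Accumulation of liquid (constant cross-section A): A dh/dt = −0.06409 √h.
Separate and integrate: 2(√h − √h₀) = −(0.06409/A) t.
Set h = 0: 2√h₀ = (0.06409/A) t_empty ⇒ t_empty = 2A√h₀/0.06409.
t_empty = 2·6.165·√4.004/0.06409 = 12.3300·2.00100/0.06409 = 384.964 s.

385.0 s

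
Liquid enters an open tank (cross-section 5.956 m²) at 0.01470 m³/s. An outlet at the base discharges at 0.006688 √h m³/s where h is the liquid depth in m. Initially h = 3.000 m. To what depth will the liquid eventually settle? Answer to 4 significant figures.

Mass balance (ρ constant): A dh/dt = Q_in − 0.006688 √h. At steady state dh/dt = 0:
Q_in = 0.006688 √h_ss ⇒ √h_ss = 0.01470/0.006688 = 2.19797.
h_ss = 2.19797² = 4.83106 m. (Since h₀ = 3.000 m < h_ss, the level will rise toward this value.)

4.831 m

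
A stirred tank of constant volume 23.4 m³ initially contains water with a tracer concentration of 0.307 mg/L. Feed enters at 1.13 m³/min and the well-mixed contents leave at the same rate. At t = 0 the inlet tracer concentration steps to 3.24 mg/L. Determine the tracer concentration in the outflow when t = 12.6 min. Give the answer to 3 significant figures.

1.64 mg/L

Mass balance on the solute (V constant): V dC/dt = Q(C_in − C).
Rewrite as dC/dt + C/τ = C_in/τ, τ = V/Q = 20.708 min.
Solution: C(t) = C_in + (C₀ − C_in) e^(−t/τ).
C(12.6) = 3.24 + (0.307 − 3.24)·e^(−12.6/20.708) = 3.24 + (-2.9330)·0.54419 = 1.6439 mg/L.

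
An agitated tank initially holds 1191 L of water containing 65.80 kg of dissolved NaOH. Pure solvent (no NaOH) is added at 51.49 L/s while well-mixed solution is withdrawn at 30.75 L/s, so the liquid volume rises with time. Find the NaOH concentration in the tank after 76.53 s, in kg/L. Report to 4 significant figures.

Total volume: dV/dt = Q_in − Q_out = 20.7400 L/s, so V(t) = 1191 + 20.7400 t and V(76.53) = 2778.23 L.
Species balance (pure solvent in): dm/dt = −Q_out · m/V(t).
dm/m = −Q_out dt/(V₀ + 20.7400 t); integrating gives ln(m/m₀) = −(Q_out/(Q_in−Q_out)) ln(V/V₀).
m = m₀ (V₀/V)^(Q_out/(Q_in−Q_out)) = 65.80 × (1191/2778.23)^(1.48264) = 18.7424 kg.
C = m/V = 18.7424/2778.23 = 0.00674617 kg/L.

0.006746 kg/L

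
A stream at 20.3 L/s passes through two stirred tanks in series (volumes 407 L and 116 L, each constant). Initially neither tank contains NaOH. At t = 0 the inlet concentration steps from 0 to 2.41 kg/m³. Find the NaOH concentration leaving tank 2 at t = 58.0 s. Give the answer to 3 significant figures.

2.22 kg/m³

Time constants: τᵢ = Vᵢ/Q for each well-mixed tank.
τ₁ = 407/20.3 = 20.049 s; τ₂ = 116/20.3 = 5.7143 s.
Solving the cascade with C₁(0)=C₂(0)=0 gives C₂(t) = C_in[1 − (τ₁ e^(−t/τ₁) − τ₂ e^(−t/τ₂))/(τ₁ − τ₂)].
At t = 58.0: e^(−t/τ₁) = 0.055417, e^(−t/τ₂) = 3.9076e-05.
C₂ = 2.41·[1 − (20.049·0.055417 − 5.7143·3.9076e-05)/(14.335)] = 2.41·0.92251 = 2.2232 kg/m³.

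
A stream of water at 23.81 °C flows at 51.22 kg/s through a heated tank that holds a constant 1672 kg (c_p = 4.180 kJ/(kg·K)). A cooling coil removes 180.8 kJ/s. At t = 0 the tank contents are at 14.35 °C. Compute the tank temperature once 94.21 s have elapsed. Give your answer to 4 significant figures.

22.48 °C

M c_p dT/dt = ṁ c_p (T_in − T) − Q̇.
Rearrange: dT/dt = (T_ss − T)/τ with τ = M/ṁ = 32.6435 s and T_ss = T_in − Q̇/(ṁ c_p) = 22.9655 °C.
Solution: T(t) = T_ss + (T₀ − T_ss) e^(−t/τ).
T(94.21) = 22.9655 + (-8.61553)·e^(−94.21/32.6435) = 22.9655 + (-8.61553)·0.0557975 = 22.4848 °C.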